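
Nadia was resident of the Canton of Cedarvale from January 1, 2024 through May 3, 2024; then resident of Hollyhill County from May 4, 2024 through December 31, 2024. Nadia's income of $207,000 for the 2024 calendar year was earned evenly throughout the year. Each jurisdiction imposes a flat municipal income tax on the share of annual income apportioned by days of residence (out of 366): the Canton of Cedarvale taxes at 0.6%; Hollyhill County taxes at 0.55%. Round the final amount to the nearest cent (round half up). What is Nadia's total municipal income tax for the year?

The Canton of Cedarvale, January 1 – May 3, 2024: 124 days → $207,000 × 0.6% × 124/366 = $420.7869
Hollyhill County, May 4 – December 31, 2024: 242 days → $207,000 × 0.55% × 242/366 = $752.7787
Total = $1,173.5656

$1,173.57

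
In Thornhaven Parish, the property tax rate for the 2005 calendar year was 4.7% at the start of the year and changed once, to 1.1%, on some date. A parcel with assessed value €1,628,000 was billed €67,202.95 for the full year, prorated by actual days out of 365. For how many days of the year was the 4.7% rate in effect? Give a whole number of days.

Let d = days at the first rate; then 365 − d days at the second rate.
€1,628,000 × [4.7%·d + 1.1%·(365−d)] / 365 = €67,202.95
Solving gives d = 307, so the new rate took effect on November 4, 2005.

307 days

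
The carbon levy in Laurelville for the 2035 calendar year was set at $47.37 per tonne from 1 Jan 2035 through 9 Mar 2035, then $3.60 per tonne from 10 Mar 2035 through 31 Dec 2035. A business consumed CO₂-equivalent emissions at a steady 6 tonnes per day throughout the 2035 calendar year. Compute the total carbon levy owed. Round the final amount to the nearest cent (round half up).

$25742.16

1 Jan – 9 Mar 2035: 68 days × 6 tonnes/day = 408 tonnes at $47.37/tonne → $19326.96
10 Mar – 31 Dec 2035: 297 days × 6 tonnes/day = 1,782 tonnes at $3.60/tonne → $6415.20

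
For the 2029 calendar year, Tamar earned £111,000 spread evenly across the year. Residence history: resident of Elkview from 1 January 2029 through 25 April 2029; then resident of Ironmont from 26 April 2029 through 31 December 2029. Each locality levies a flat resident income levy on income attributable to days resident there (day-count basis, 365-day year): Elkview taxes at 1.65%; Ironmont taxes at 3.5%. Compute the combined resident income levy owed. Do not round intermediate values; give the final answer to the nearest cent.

£3,238.01

Elkview, 1 January – 25 April 2029: 115 days → £111,000 × 1.65% × 115/365 = £577.0479
Ironmont, 26 April – 31 December 2029: 250 days → £111,000 × 3.5% × 250/365 = £2,660.9589
Total = £3,238.0068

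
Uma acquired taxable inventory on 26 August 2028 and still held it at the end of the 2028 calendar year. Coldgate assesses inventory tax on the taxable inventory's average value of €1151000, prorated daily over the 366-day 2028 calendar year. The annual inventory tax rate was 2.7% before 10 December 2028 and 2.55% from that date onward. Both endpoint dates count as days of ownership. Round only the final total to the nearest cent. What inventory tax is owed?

26 August – 9 December 2028: 106 days at 2.7% → €1151000 × 2.7% × 106/366 = €9000.4426
10 December – 31 December 2028: 22 days at 2.55% → €1151000 × 2.55% × 22/366 = €1764.2377
Total = €10764.6803

€10764.68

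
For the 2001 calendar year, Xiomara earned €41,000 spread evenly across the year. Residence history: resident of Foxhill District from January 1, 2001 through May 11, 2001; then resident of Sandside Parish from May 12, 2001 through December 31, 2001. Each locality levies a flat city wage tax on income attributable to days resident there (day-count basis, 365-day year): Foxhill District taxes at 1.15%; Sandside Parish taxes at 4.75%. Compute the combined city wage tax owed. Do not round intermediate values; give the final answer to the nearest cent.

€1,417.76

Foxhill District, January 1 – May 11, 2001: 131 days → €41,000 × 1.15% × 131/365 = €169.2233
Sandside Parish, May 12 – December 31, 2001: 234 days → €41,000 × 4.75% × 234/365 = €1,248.5342
Total = €1,417.7575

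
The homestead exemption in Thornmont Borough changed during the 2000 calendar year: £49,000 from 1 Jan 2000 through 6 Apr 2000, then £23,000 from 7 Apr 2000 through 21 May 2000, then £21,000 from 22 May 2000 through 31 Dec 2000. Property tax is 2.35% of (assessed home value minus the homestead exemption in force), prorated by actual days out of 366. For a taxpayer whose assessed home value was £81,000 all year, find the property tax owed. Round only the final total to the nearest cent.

1 Jan – 6 Apr 2000: 97 days, exemption £49,000 → (£81,000 − £49,000) × 2.35% × 97/366 = £199.3005
7 Apr – 21 May 2000: 45 days, exemption £23,000 → (£81,000 − £23,000) × 2.35% × 45/366 = £167.5820
22 May – 31 Dec 2000: 224 days, exemption £21,000 → (£81,000 − £21,000) × 2.35% × 224/366 = £862.9508
Total = £1,229.8333

£1,229.83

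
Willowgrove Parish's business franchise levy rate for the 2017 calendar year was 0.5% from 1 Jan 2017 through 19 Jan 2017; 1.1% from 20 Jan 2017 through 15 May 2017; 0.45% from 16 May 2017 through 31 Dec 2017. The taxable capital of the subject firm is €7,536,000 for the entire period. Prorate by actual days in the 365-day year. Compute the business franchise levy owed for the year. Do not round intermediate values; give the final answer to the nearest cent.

1 Jan – 19 Jan 2017: 19 days at 0.5% → €7,536,000 × 0.5% × 19/365 = €1,961.4247
20 Jan – 15 May 2017: 116 days at 1.1% → €7,536,000 × 1.1% × 116/365 = €26,345.0301
16 May – 31 Dec 2017: 230 days at 0.45% → €7,536,000 × 0.45% × 230/365 = €21,369.2055
Total = €49,675.6603

€49,675.66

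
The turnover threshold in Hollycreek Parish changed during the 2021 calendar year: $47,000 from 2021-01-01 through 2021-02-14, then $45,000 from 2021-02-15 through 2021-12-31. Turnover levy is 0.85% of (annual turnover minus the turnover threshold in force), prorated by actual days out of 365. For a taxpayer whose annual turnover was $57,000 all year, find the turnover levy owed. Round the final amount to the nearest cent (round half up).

$99.90

2021-01-01 to 2021-02-14: 45 days, exemption $47,000 → ($57,000 − $47,000) × 0.85% × 45/365 = $10.4795
2021-02-15 to 2021-12-31: 320 days, exemption $45,000 → ($57,000 − $45,000) × 0.85% × 320/365 = $89.4247
Total = $99.9041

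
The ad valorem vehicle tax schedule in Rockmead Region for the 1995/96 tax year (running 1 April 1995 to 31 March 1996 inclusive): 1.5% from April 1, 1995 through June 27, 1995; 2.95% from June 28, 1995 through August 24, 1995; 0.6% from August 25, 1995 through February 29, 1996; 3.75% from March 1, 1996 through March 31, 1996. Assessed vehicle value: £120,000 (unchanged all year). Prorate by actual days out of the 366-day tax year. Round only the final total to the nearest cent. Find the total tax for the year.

April 1 – June 27, 1995: 88 days at 1.5% → £120,000 × 1.5% × 88/366 = £432.7869
June 28 – August 24, 1995: 58 days at 2.95% → £120,000 × 2.95% × 58/366 = £560.9836
August 25, 1995 – February 29, 1996: 189 days at 0.6% → £120,000 × 0.6% × 189/366 = £371.8033
March 1 – March 31, 1996: 31 days at 3.75% → £120,000 × 3.75% × 31/366 = £381.1475
Total = £1,746.7213

£1,746.72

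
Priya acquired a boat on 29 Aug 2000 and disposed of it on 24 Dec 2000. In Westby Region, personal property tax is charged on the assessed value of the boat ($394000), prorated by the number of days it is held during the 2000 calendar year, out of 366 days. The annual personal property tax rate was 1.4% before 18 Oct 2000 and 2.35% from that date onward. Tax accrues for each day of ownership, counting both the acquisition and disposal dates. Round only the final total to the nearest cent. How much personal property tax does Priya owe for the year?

29 Aug – 17 Oct 2000: 50 days at 1.4% → $394000 × 1.4% × 50/366 = $753.5519
18 Oct – 24 Dec 2000: 68 days at 2.35% → $394000 × 2.35% × 68/366 = $1720.2514
Total = $2473.8033

$2473.80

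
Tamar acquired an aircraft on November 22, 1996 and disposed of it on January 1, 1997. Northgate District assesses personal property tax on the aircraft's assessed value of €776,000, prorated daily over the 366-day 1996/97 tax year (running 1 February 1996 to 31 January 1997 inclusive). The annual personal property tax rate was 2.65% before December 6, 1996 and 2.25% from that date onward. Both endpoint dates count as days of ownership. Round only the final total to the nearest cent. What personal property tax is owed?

November 22 – December 5, 1996: 14 days at 2.65% → €776,000 × 2.65% × 14/366 = €786.6011
December 6, 1996 – January 1, 1997: 27 days at 2.25% → €776,000 × 2.25% × 27/366 = €1,288.0328
Total = €2,074.6339

€2,074.63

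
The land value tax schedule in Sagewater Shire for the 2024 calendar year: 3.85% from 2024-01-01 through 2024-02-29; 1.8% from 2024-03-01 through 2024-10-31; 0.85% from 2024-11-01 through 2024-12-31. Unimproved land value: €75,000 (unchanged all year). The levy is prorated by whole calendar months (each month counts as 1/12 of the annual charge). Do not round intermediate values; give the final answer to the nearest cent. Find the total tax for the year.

€1,487.50

2024-01-01 to 2024-02-29: 2 months at 3.85% → €75,000 × 3.85% × 2/12 = €481.2500
2024-03-01 to 2024-10-31: 8 months at 1.8% → €75,000 × 1.8% × 8/12 = €900.0000
2024-11-01 to 2024-12-31: 2 months at 0.85% → €75,000 × 0.85% × 2/12 = €106.2500
Total = €1,487.5000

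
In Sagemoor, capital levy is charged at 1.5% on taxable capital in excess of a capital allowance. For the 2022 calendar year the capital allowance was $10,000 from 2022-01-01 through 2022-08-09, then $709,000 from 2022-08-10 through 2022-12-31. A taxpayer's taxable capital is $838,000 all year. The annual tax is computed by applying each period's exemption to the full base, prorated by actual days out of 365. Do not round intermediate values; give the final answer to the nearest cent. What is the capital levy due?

$8,283.45

2022-01-01 to 2022-08-09: 221 days, exemption $10,000 → ($838,000 − $10,000) × 1.5% × 221/365 = $7,520.0548
2022-08-10 to 2022-12-31: 144 days, exemption $709,000 → ($838,000 − $709,000) × 1.5% × 144/365 = $763.3973
Total = $8,283.4521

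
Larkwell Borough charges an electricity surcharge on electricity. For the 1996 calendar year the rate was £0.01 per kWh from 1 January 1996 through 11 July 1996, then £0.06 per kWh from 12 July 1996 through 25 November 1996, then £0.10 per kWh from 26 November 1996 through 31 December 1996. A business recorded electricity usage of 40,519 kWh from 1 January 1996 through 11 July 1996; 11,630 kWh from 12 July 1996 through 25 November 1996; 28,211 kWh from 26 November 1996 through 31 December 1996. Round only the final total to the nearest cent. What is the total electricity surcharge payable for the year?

1 January – 11 July 1996: 40,519 kWh at £0.01/kWh → £405.19
12 July – 25 November 1996: 11,630 kWh at £0.06/kWh → £697.80
26 November – 31 December 1996: 28,211 kWh at £0.10/kWh → £2,821.10

£3,924.09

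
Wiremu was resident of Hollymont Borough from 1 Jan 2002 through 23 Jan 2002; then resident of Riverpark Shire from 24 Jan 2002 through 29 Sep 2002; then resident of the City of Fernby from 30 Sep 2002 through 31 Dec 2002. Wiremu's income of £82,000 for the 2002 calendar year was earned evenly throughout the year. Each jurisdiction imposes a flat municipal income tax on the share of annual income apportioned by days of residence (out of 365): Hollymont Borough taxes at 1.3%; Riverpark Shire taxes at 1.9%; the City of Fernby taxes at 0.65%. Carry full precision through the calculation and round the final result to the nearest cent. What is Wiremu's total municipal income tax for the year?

Hollymont Borough, 1 Jan – 23 Jan 2002: 23 days → £82,000 × 1.3% × 23/365 = £67.1726
Riverpark Shire, 24 Jan – 29 Sep 2002: 249 days → £82,000 × 1.9% × 249/365 = £1,062.8548
The City of Fernby, 30 Sep – 31 Dec 2002: 93 days → £82,000 × 0.65% × 93/365 = £135.8055
Total = £1,265.8329

£1,265.83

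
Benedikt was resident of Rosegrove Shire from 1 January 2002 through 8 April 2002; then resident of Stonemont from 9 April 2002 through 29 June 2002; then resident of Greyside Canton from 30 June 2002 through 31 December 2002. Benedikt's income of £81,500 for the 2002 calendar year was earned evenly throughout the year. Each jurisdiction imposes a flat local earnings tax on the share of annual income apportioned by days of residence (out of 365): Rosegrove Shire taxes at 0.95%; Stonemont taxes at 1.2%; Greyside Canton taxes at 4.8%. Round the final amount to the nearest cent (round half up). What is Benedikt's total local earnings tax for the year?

£2,410.39

Rosegrove Shire, 1 January – 8 April 2002: 98 days → £81,500 × 0.95% × 98/365 = £207.8808
Stonemont, 9 April – 29 June 2002: 82 days → £81,500 × 1.2% × 82/365 = £219.7151
Greyside Canton, 30 June – 31 December 2002: 185 days → £81,500 × 4.8% × 185/365 = £1,982.7945
Total = £2,410.3904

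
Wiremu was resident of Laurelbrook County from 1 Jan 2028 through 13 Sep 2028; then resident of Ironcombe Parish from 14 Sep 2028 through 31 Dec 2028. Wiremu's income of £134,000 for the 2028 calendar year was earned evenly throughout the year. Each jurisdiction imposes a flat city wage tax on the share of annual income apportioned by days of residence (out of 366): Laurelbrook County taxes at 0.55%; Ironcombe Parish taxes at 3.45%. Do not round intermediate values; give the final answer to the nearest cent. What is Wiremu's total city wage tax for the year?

Laurelbrook County, 1 Jan – 13 Sep 2028: 257 days → £134,000 × 0.55% × 257/366 = £517.5109
Ironcombe Parish, 14 Sep – 31 Dec 2028: 109 days → £134,000 × 3.45% × 109/366 = £1,376.7951
Total = £1,894.3060

£1,894.31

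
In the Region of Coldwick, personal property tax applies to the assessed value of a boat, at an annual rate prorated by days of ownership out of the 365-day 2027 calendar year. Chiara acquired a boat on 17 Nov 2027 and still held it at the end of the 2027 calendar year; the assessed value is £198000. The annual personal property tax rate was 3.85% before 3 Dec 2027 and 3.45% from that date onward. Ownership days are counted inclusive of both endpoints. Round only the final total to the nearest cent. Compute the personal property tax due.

17 Nov – 2 Dec 2027: 16 days at 3.85% → £198000 × 3.85% × 16/365 = £334.1589
3 Dec – 31 Dec 2027: 29 days at 3.45% → £198000 × 3.45% × 29/365 = £542.7370
Total = £876.8959

£876.90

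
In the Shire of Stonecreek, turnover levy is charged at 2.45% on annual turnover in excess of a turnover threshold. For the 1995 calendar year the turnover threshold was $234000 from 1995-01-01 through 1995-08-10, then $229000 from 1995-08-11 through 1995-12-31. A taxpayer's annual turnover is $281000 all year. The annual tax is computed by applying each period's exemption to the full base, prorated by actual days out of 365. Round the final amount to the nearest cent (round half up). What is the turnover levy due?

1995-01-01 to 1995-08-10: 222 days, exemption $234000 → ($281000 − $234000) × 2.45% × 222/365 = $700.3644
1995-08-11 to 1995-12-31: 143 days, exemption $229000 → ($281000 − $229000) × 2.45% × 143/365 = $499.1288
Total = $1199.4932

$1199.49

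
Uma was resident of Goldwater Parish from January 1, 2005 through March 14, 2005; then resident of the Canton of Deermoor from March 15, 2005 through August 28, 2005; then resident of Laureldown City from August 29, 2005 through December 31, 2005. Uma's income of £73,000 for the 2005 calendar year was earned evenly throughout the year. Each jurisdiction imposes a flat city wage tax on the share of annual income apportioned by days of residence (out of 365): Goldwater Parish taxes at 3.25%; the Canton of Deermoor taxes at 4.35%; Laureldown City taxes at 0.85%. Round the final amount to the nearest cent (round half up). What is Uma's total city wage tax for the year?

£2,139.90

Goldwater Parish, January 1 – March 14, 2005: 73 days → £73,000 × 3.25% × 73/365 = £474.5000
The Canton of Deermoor, March 15 – August 28, 2005: 167 days → £73,000 × 4.35% × 167/365 = £1,452.9000
Laureldown City, August 29 – December 31, 2005: 125 days → £73,000 × 0.85% × 125/365 = £212.5000
Total = £2,139.9000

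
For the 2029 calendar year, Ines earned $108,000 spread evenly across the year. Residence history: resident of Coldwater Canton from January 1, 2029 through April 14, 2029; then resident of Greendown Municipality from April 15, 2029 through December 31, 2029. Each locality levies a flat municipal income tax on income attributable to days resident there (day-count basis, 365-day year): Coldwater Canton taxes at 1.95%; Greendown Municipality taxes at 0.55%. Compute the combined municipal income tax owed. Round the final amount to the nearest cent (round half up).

$1,024.82

Coldwater Canton, January 1 – April 14, 2029: 104 days → $108,000 × 1.95% × 104/365 = $600.0658
Greendown Municipality, April 15 – December 31, 2029: 261 days → $108,000 × 0.55% × 261/365 = $424.7507
Total = $1,024.8164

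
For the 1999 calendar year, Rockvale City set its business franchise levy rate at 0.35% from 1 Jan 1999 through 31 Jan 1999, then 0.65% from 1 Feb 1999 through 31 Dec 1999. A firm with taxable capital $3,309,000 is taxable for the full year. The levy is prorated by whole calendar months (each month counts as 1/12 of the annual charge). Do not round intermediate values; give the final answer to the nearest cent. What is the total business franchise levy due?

$20,681.25

1 Jan – 31 Jan 1999: 1 month at 0.35% → $3,309,000 × 0.35% × 1/12 = $965.1250
1 Feb – 31 Dec 1999: 11 months at 0.65% → $3,309,000 × 0.65% × 11/12 = $19,716.1250
Total = $20,681.2500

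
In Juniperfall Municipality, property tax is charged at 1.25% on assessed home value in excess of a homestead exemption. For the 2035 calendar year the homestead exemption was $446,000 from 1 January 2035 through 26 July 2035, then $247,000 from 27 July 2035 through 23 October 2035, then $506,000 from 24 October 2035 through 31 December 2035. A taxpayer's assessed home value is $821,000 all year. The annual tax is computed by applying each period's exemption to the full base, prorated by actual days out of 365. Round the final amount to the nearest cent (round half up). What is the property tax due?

$5,152.26

1 January – 26 July 2035: 207 days, exemption $446,000 → ($821,000 − $446,000) × 1.25% × 207/365 = $2,658.3904
27 July – 23 October 2035: 89 days, exemption $247,000 → ($821,000 − $247,000) × 1.25% × 89/365 = $1,749.5205
24 October – 31 December 2035: 69 days, exemption $506,000 → ($821,000 − $506,000) × 1.25% × 69/365 = $744.3493
Total = $5,152.2603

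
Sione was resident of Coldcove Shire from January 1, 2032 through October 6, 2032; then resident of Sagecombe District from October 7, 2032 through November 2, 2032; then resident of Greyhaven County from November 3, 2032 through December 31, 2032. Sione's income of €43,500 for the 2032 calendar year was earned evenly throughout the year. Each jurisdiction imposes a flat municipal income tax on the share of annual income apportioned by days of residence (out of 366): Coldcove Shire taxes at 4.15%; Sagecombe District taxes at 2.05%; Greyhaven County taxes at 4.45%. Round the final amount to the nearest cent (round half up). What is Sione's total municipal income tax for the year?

€1,758.90

Coldcove Shire, January 1 – October 6, 2032: 280 days → €43,500 × 4.15% × 280/366 = €1,381.0656
Sagecombe District, October 7 – November 2, 2032: 27 days → €43,500 × 2.05% × 27/366 = €65.7848
Greyhaven County, November 3 – December 31, 2032: 59 days → €43,500 × 4.45% × 59/366 = €312.0471
Total = €1,758.8975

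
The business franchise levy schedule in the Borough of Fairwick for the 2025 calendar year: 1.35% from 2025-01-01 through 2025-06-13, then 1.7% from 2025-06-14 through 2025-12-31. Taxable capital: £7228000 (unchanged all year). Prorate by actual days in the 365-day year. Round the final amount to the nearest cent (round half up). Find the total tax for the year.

£111509.23

2025-01-01 to 2025-06-13: 164 days at 1.35% → £7228000 × 1.35% × 164/365 = £43843.2658
2025-06-14 to 2025-12-31: 201 days at 1.7% → £7228000 × 1.7% × 201/365 = £67665.9616
Total = £111509.2274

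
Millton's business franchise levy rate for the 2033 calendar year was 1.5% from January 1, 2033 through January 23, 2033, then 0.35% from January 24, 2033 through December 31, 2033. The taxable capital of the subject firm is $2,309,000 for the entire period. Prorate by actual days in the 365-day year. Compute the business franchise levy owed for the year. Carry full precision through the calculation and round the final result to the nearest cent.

January 1 – January 23, 2033: 23 days at 1.5% → $2,309,000 × 1.5% × 23/365 = $2,182.4795
January 24 – December 31, 2033: 342 days at 0.35% → $2,309,000 × 0.35% × 342/365 = $7,572.2548
Total = $9,754.7342

$9,754.73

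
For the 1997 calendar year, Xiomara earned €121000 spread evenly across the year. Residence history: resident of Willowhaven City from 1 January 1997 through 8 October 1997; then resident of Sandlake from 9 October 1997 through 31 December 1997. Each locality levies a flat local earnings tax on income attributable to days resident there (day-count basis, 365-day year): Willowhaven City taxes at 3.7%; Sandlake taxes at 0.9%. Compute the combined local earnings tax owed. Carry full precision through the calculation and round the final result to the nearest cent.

Willowhaven City, 1 January – 8 October 1997: 281 days → €121000 × 3.7% × 281/365 = €3446.6767
Sandlake, 9 October – 31 December 1997: 84 days → €121000 × 0.9% × 84/365 = €250.6192
Total = €3697.2959

€3697.30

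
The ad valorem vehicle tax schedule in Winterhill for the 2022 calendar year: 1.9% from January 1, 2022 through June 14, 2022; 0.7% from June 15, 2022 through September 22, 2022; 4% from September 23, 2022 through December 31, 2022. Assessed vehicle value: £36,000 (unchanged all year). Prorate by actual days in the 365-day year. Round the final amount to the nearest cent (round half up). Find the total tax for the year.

£772.77

January 1 – June 14, 2022: 165 days at 1.9% → £36,000 × 1.9% × 165/365 = £309.2055
June 15 – September 22, 2022: 100 days at 0.7% → £36,000 × 0.7% × 100/365 = £69.0411
September 23 – December 31, 2022: 100 days at 4% → £36,000 × 4% × 100/365 = £394.5205
Total = £772.7671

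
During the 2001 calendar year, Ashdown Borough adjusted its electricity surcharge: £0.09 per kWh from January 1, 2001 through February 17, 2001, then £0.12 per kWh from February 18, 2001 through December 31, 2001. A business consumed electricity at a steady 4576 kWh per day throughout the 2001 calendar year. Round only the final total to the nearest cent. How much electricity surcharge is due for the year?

January 1 – February 17, 2001: 48 days × 4576 kWh/day = 219,648 kWh at £0.09/kWh → £19768.32
February 18 – December 31, 2001: 317 days × 4576 kWh/day = 1,450,592 kWh at £0.12/kWh → £174071.04

£193839.36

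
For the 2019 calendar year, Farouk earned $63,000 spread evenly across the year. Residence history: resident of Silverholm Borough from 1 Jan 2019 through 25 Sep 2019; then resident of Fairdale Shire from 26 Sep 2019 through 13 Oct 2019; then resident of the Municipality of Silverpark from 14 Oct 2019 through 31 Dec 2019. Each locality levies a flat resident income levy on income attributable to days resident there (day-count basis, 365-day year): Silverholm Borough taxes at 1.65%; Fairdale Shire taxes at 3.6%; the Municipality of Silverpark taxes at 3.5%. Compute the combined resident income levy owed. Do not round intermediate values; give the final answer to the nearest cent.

$1,352.34

Silverholm Borough, 1 Jan – 25 Sep 2019: 268 days → $63,000 × 1.65% × 268/365 = $763.2493
Fairdale Shire, 26 Sep – 13 Oct 2019: 18 days → $63,000 × 3.6% × 18/365 = $111.8466
The Municipality of Silverpark, 14 Oct – 31 Dec 2019: 79 days → $63,000 × 3.5% × 79/365 = $477.2466
Total = $1,352.3425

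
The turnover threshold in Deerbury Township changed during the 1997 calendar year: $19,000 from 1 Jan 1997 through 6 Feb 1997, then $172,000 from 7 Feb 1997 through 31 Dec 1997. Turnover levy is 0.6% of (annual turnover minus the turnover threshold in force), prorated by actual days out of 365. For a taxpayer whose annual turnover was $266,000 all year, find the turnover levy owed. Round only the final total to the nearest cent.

1 Jan – 6 Feb 1997: 37 days, exemption $19,000 → ($266,000 − $19,000) × 0.6% × 37/365 = $150.2301
7 Feb – 31 Dec 1997: 328 days, exemption $172,000 → ($266,000 − $172,000) × 0.6% × 328/365 = $506.8274
Total = $657.0575

$657.06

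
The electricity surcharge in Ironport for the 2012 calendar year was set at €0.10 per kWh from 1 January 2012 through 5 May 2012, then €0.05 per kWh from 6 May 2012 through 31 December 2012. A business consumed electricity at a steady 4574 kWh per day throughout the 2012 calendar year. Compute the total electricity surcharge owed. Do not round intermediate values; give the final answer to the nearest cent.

€112520.40

1 January – 5 May 2012: 126 days × 4574 kWh/day = 576,324 kWh at €0.10/kWh → €57632.40
6 May – 31 December 2012: 240 days × 4574 kWh/day = 1,097,760 kWh at €0.05/kWh → €54888.00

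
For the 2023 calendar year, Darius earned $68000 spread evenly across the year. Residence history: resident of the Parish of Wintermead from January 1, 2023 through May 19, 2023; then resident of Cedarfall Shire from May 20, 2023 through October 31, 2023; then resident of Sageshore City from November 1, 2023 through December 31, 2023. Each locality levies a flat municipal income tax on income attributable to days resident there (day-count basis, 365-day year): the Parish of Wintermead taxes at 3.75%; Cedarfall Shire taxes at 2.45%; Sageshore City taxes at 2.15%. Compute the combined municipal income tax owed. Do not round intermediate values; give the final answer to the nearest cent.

$1968.55

The Parish of Wintermead, January 1 – May 19, 2023: 139 days → $68000 × 3.75% × 139/365 = $971.0959
Cedarfall Shire, May 20 – October 31, 2023: 165 days → $68000 × 2.45% × 165/365 = $753.1233
Sageshore City, November 1 – December 31, 2023: 61 days → $68000 × 2.15% × 61/365 = $244.3342
Total = $1968.5534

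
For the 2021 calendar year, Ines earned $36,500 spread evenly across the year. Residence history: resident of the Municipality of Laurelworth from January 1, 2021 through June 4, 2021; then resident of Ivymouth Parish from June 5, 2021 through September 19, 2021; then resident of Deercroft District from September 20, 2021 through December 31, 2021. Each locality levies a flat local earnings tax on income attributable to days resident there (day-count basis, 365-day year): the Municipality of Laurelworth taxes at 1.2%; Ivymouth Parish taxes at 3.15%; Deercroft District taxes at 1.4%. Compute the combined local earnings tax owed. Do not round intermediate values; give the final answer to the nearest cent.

$667.25

The Municipality of Laurelworth, January 1 – June 4, 2021: 155 days → $36,500 × 1.2% × 155/365 = $186.0000
Ivymouth Parish, June 5 – September 19, 2021: 107 days → $36,500 × 3.15% × 107/365 = $337.0500
Deercroft District, September 20 – December 31, 2021: 103 days → $36,500 × 1.4% × 103/365 = $144.2000
Total = $667.2500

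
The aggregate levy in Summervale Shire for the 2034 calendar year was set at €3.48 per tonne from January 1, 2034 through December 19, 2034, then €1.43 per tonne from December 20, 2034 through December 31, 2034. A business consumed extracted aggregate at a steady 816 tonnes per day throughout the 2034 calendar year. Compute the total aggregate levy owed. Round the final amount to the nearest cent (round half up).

January 1 – December 19, 2034: 353 days × 816 tonnes/day = 288,048 tonnes at €3.48/tonne → €1,002,407.04
December 20 – December 31, 2034: 12 days × 816 tonnes/day = 9,792 tonnes at €1.43/tonne → €14,002.56

€1,016,409.60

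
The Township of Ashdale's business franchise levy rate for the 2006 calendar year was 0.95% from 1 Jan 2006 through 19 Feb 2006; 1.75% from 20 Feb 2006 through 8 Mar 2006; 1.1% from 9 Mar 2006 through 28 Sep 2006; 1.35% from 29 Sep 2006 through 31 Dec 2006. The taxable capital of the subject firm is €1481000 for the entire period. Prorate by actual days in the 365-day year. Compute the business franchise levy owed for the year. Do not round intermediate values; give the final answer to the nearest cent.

1 Jan – 19 Feb 2006: 50 days at 0.95% → €1481000 × 0.95% × 50/365 = €1927.3288
20 Feb – 8 Mar 2006: 17 days at 1.75% → €1481000 × 1.75% × 17/365 = €1207.1164
9 Mar – 28 Sep 2006: 204 days at 1.1% → €1481000 × 1.1% × 204/365 = €9105.1068
29 Sep – 31 Dec 2006: 94 days at 1.35% → €1481000 × 1.35% × 94/365 = €5149.0110
Total = €17388.5630

€17388.56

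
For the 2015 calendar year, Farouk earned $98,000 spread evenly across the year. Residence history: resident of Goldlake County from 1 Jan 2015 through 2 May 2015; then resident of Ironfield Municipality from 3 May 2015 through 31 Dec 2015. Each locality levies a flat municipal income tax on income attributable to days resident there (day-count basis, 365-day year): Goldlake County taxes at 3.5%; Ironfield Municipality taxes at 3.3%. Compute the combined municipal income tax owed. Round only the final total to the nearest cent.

Goldlake County, 1 Jan – 2 May 2015: 122 days → $98,000 × 3.5% × 122/365 = $1,146.4658
Ironfield Municipality, 3 May – 31 Dec 2015: 243 days → $98,000 × 3.3% × 243/365 = $2,153.0466
Total = $3,299.5123

$3,299.51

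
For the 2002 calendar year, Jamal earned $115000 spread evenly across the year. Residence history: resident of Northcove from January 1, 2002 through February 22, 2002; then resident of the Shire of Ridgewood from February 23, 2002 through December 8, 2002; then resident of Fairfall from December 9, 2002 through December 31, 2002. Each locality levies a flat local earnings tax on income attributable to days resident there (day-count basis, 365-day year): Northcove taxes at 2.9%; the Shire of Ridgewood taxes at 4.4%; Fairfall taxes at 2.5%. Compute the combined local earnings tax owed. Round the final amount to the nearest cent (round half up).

Northcove, January 1 – February 22, 2002: 53 days → $115000 × 2.9% × 53/365 = $484.2603
The Shire of Ridgewood, February 23 – December 8, 2002: 289 days → $115000 × 4.4% × 289/365 = $4006.4110
Fairfall, December 9 – December 31, 2002: 23 days → $115000 × 2.5% × 23/365 = $181.1644
Total = $4671.8356

$4671.84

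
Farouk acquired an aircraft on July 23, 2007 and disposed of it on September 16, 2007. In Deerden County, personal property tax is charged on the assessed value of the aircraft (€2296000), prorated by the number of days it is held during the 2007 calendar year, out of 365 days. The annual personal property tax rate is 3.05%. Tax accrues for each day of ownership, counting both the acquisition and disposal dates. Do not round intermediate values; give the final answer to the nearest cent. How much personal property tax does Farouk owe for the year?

Days held (July 23 – September 16, 2007): 56 out of 365
Tax = €2296000 × 3.05% × 56/365 = €10744.0219

€10744.02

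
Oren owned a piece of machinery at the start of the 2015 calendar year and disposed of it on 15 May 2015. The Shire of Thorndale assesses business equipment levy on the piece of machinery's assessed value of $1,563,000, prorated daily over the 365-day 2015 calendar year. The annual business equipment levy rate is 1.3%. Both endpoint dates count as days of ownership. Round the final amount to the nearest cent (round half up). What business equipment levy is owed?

Days held (1 January – 15 May 2015): 135 out of 365
Tax = $1,563,000 × 1.3% × 135/365 = $7,515.2466

$7,515.25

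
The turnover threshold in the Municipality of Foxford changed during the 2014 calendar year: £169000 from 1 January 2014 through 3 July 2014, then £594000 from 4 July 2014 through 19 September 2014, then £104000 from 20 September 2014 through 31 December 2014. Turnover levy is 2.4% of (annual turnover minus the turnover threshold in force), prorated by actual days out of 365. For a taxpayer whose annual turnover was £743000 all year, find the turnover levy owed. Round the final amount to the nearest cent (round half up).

1 January – 3 July 2014: 184 days, exemption £169000 → (£743000 − £169000) × 2.4% × 184/365 = £6944.6137
4 July – 19 September 2014: 78 days, exemption £594000 → (£743000 − £594000) × 2.4% × 78/365 = £764.1863
20 September – 31 December 2014: 103 days, exemption £104000 → (£743000 − £104000) × 2.4% × 103/365 = £4327.6932
Total = £12036.4932

£12036.49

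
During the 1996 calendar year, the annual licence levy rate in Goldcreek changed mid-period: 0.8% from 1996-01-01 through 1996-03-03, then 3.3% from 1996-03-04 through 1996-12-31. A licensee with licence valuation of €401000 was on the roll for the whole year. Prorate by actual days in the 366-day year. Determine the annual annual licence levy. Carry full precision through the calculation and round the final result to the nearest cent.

1996-01-01 to 1996-03-03: 63 days at 0.8% → €401000 × 0.8% × 63/366 = €552.1967
1996-03-04 to 1996-12-31: 303 days at 3.3% → €401000 × 3.3% × 303/366 = €10955.1885
Total = €11507.3852

€11507.39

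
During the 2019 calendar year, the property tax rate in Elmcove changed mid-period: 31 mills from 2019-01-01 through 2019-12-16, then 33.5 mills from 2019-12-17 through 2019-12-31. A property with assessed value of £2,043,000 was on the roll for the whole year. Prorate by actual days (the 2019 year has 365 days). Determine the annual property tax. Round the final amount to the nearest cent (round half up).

2019-01-01 to 2019-12-16: 350 days at 31 mills → £2,043,000 × 3.1% × 350/365 = £60,730.2740
2019-12-17 to 2019-12-31: 15 days at 33.5 mills → £2,043,000 × 3.35% × 15/365 = £2,812.6233
Total = £63,542.8973

£63,542.90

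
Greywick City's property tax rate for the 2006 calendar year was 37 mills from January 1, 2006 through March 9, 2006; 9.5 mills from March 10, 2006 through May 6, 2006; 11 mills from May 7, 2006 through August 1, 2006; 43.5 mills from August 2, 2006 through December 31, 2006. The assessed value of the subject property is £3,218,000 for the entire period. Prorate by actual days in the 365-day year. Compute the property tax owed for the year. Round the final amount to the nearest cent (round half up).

£93,771.64

January 1 – March 9, 2006: 68 days at 37 mills → £3,218,000 × 3.7% × 68/365 = £22,182.1589
March 10 – May 6, 2006: 58 days at 9.5 mills → £3,218,000 × 0.95% × 58/365 = £4,857.8575
May 7 – August 1, 2006: 87 days at 11 mills → £3,218,000 × 1.1% × 87/365 = £8,437.3315
August 2 – December 31, 2006: 152 days at 43.5 mills → £3,218,000 × 4.35% × 152/365 = £58,294.2904
Total = £93,771.6384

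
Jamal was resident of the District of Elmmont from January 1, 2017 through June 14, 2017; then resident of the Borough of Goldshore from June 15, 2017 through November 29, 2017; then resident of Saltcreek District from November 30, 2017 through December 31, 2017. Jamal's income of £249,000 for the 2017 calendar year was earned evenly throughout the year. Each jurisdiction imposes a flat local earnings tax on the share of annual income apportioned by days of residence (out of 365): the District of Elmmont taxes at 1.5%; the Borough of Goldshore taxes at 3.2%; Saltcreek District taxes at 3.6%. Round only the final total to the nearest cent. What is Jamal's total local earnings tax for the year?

£6,141.77

The District of Elmmont, January 1 – June 14, 2017: 165 days → £249,000 × 1.5% × 165/365 = £1,688.4247
The Borough of Goldshore, June 15 – November 29, 2017: 168 days → £249,000 × 3.2% × 168/365 = £3,667.4630
Saltcreek District, November 30 – December 31, 2017: 32 days → £249,000 × 3.6% × 32/365 = £785.8849
Total = £6,141.7726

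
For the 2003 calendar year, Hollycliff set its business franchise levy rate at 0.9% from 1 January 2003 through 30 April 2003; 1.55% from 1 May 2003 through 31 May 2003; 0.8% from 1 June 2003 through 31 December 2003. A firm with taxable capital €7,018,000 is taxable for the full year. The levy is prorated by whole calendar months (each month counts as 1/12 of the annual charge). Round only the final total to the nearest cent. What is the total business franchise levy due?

€62,869.58

1 January – 30 April 2003: 4 months at 0.9% → €7,018,000 × 0.9% × 4/12 = €21,054.0000
1 May – 31 May 2003: 1 month at 1.55% → €7,018,000 × 1.55% × 1/12 = €9,064.9167
1 June – 31 December 2003: 7 months at 0.8% → €7,018,000 × 0.8% × 7/12 = €32,750.6667
Total = €62,869.5833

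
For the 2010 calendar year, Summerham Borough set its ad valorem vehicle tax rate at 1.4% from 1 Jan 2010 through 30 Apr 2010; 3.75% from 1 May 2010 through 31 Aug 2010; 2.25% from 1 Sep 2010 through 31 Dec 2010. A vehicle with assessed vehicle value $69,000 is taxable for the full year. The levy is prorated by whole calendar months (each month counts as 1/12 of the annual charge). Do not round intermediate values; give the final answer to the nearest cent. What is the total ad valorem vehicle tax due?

1 Jan – 30 Apr 2010: 4 months at 1.4% → $69,000 × 1.4% × 4/12 = $322.0000
1 May – 31 Aug 2010: 4 months at 3.75% → $69,000 × 3.75% × 4/12 = $862.5000
1 Sep – 31 Dec 2010: 4 months at 2.25% → $69,000 × 2.25% × 4/12 = $517.5000
Total = $1,702.0000

$1,702.00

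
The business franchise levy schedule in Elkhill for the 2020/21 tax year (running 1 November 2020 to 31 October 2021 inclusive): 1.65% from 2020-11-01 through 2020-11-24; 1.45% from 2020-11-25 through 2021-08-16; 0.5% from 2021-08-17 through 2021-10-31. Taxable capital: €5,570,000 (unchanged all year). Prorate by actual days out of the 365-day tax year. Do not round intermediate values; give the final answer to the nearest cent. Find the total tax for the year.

€70,479.58

2020-11-01 to 2020-11-24: 24 days at 1.65% → €5,570,000 × 1.65% × 24/365 = €6,043.0685
2020-11-25 to 2021-08-16: 265 days at 1.45% → €5,570,000 × 1.45% × 265/365 = €58,637.6027
2021-08-17 to 2021-10-31: 76 days at 0.5% → €5,570,000 × 0.5% × 76/365 = €5,798.9041
Total = €70,479.5753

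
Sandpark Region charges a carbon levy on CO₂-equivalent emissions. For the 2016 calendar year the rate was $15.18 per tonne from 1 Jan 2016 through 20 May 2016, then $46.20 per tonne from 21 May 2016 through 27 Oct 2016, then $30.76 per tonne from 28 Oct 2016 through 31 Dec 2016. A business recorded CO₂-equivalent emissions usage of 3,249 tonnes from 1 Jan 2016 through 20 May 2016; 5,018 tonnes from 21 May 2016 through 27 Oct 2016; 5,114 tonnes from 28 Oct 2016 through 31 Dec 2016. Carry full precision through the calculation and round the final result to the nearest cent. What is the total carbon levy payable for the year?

$438458.06

1 Jan – 20 May 2016: 3,249 tonnes at $15.18/tonne → $49319.82
21 May – 27 Oct 2016: 5,018 tonnes at $46.20/tonne → $231831.60
28 Oct – 31 Dec 2016: 5,114 tonnes at $30.76/tonne → $157306.64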